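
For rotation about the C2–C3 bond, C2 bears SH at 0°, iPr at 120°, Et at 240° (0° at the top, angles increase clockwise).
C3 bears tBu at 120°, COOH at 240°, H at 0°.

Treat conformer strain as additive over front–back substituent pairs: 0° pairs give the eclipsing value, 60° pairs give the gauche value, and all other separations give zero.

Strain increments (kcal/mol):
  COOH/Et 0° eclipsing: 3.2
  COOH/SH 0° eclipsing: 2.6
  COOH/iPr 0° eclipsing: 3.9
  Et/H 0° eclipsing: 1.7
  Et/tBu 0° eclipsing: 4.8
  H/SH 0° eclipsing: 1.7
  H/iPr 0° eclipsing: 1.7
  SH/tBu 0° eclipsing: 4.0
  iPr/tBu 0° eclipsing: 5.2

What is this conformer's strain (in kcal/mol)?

This conformer (eclipsed): SH(0°)/H(0°) eclipsed 1.7; iPr(120°)/tBu(120°) eclipsed 5.2; Et(240°)/COOH(240°) eclipsed 3.2 → 10.1 kcal/mol.

10.1 kcal/mol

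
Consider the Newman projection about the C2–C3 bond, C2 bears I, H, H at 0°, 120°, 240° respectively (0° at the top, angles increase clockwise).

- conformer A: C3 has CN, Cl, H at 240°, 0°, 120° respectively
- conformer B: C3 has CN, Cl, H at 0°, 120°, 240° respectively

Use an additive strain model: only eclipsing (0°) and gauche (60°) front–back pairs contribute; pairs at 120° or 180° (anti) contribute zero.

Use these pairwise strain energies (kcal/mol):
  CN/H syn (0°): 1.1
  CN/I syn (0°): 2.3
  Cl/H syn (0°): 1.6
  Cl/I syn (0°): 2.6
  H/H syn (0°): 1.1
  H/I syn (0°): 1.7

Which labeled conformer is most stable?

A (eclipsed): I(0°)/Cl(0°) eclipsed 2.6; H(120°)/H(120°) eclipsed 1.1; H(240°)/CN(240°) eclipsed 1.1 → 4.8 kcal/mol.
B (eclipsed): I(0°)/CN(0°) eclipsed 2.3; H(120°)/Cl(120°) eclipsed 1.6; H(240°)/H(240°) eclipsed 1.1 → 5.0 kcal/mol.
A has the lowest total (4.8 kcal/mol).

A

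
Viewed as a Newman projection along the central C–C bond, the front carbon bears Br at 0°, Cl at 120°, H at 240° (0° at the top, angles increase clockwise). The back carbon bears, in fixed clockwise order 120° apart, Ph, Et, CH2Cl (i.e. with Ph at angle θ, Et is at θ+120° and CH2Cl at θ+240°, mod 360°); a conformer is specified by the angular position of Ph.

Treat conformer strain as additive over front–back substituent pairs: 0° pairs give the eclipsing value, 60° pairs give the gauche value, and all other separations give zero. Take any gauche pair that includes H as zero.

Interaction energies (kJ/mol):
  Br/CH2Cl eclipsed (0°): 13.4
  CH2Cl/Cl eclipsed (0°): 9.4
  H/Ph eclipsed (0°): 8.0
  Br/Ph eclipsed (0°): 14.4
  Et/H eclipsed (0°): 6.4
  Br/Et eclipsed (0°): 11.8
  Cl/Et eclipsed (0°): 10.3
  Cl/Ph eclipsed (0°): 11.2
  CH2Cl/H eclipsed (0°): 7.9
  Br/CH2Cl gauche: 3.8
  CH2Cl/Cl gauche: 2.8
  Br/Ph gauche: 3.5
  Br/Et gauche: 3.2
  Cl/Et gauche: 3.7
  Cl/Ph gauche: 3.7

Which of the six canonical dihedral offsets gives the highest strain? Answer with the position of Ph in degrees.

Ph at 0° (eclipsed): Br(0°)/Ph(0°) eclipsed 14.4; Cl(120°)/Et(120°) eclipsed 10.3; H(240°)/CH2Cl(240°) eclipsed 7.9 → 32.6 kJ/mol.
Ph at 60° (staggered): Br(0°)/Ph(60°) gauche 3.5; Br(0°)/CH2Cl(300°) gauche 3.8; Cl(120°)/Ph(60°) gauche 3.7; Cl(120°)/Et(180°) gauche 3.7 → 14.7 kJ/mol.
Ph at 120° (eclipsed): Br(0°)/CH2Cl(0°) eclipsed 13.4; Cl(120°)/Ph(120°) eclipsed 11.2; H(240°)/Et(240°) eclipsed 6.4 → 31.0 kJ/mol.
Ph at 180° (staggered): Br(0°)/Et(300°) gauche 3.2; Br(0°)/CH2Cl(60°) gauche 3.8; Cl(120°)/Ph(180°) gauche 3.7; Cl(120°)/CH2Cl(60°) gauche 2.8 → 13.5 kJ/mol.
Ph at 240° (eclipsed): Br(0°)/Et(0°) eclipsed 11.8; Cl(120°)/CH2Cl(120°) eclipsed 9.4; H(240°)/Ph(240°) eclipsed 8.0 → 29.2 kJ/mol.
Ph at 300° (staggered): Br(0°)/Ph(300°) gauche 3.5; Br(0°)/Et(60°) gauche 3.2; Cl(120°)/Et(60°) gauche 3.7; Cl(120°)/CH2Cl(180°) gauche 2.8 → 13.2 kJ/mol.
The maximum (32.6 kJ/mol) occurs with Ph at 0°.

0°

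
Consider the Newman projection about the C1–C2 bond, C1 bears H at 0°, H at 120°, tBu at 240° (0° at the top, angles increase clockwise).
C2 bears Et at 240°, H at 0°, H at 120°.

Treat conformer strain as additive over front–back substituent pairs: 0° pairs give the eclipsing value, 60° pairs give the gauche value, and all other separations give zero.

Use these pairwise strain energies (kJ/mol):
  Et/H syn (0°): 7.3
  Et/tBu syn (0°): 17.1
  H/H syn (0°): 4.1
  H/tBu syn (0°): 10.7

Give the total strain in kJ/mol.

25.3 kJ/mol

This conformer (eclipsed): H–H eclipsed, H–H eclipsed, tBu–Et eclipsed; 4.1 + 4.1 + 17.1 = 25.3 kJ/mol.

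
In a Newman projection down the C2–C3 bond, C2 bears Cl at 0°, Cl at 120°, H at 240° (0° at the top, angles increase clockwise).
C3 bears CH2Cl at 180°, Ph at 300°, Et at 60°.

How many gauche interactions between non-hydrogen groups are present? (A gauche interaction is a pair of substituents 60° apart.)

Non-H gauche pairs: Cl(0°)/Ph(300°); Cl(0°)/Et(60°); Cl(120°)/CH2Cl(180°); Cl(120°)/Et(60°) — 4 interactions.

4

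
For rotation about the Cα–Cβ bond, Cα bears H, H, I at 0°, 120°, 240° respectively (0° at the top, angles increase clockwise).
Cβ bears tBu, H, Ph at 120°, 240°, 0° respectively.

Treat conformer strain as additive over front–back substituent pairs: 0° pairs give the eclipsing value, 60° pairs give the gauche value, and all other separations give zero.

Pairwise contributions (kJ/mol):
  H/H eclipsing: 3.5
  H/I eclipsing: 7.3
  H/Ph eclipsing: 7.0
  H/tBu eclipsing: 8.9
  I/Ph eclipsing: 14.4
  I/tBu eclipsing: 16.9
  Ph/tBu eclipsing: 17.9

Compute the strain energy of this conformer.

23.2 kJ/mol

This conformer (eclipsed): H–Ph eclipsed, H–tBu eclipsed, I–H eclipsed; 7.0 + 8.9 + 7.3 = 23.2 kJ/mol.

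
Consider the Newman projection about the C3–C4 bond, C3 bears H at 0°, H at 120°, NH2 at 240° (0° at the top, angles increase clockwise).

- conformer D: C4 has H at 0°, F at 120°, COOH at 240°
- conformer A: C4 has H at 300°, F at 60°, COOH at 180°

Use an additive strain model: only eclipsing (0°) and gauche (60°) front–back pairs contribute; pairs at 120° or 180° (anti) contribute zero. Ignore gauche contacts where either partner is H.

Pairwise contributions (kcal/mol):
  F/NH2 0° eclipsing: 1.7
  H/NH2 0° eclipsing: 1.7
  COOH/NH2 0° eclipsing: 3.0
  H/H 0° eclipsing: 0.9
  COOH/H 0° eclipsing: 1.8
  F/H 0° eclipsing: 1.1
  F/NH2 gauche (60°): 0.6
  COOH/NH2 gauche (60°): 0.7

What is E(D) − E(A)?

D is eclipsed. H at 0° is eclipsed with H at 0° (0.9); H at 120° is eclipsed with F at 120° (1.1); NH2 at 240° is eclipsed with COOH at 240° (3.0). Total 5.0 kcal/mol.
A is staggered. NH2 at 240° is gauche with COOH at 180° (0.7). Total 0.7 kcal/mol.
E(D) − E(A) = 5.0 − 0.7 = +4.3 kcal/mol.

+4.3 kcal/mol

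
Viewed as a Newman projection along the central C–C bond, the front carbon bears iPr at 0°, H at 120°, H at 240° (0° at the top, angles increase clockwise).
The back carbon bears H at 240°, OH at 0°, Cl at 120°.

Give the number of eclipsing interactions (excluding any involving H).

Non-H eclipsing pairs: iPr(0°)/OH(0°) — 1 interaction.

1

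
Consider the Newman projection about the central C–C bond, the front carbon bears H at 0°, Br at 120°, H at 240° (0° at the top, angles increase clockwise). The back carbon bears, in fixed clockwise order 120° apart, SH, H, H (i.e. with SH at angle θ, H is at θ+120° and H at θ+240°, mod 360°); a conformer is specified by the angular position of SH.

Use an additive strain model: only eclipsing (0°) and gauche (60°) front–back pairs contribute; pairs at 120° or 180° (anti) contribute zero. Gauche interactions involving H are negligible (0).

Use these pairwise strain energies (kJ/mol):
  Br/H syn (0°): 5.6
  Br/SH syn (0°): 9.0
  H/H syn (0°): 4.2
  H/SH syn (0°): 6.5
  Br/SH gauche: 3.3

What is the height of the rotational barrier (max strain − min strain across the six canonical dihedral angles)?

17.4 kJ/mol

SH at 0° is eclipsed. H at 0° is eclipsed with SH at 0° (6.5); Br at 120° is eclipsed with H at 120° (5.6); H at 240° is eclipsed with H at 240° (4.2). Total 16.3 kJ/mol.
SH at 60° is staggered. Br at 120° is gauche with SH at 60° (3.3). Total 3.3 kJ/mol.
SH at 120° is eclipsed. H at 0° is eclipsed with H at 0° (4.2); Br at 120° is eclipsed with SH at 120° (9.0); H at 240° is eclipsed with H at 240° (4.2). Total 17.4 kJ/mol.
SH at 180° is staggered. Br at 120° is gauche with SH at 180° (3.3). Total 3.3 kJ/mol.
SH at 240° is eclipsed. H at 0° is eclipsed with H at 0° (4.2); Br at 120° is eclipsed with H at 120° (5.6); H at 240° is eclipsed with SH at 240° (6.5). Total 16.3 kJ/mol.
SH at 300° (staggered): no non-H gauche contacts → 0.0 kJ/mol.
Max at 120° (17.4 kJ/mol), min at 300° (0.0 kJ/mol); barrier = 17.4 kJ/mol.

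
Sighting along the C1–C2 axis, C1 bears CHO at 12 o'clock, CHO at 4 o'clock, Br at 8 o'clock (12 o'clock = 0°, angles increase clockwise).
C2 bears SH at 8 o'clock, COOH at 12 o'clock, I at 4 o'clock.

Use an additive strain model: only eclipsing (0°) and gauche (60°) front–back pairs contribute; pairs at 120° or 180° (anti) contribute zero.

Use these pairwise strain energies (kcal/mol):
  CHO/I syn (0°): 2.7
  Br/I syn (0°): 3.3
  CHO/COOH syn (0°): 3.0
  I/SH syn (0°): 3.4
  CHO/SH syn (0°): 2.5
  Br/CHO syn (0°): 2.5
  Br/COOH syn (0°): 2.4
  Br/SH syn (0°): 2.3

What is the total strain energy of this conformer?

This conformer is eclipsed. CHO at 0° is eclipsed with COOH at 0° (3.0); CHO at 120° is eclipsed with I at 120° (2.7); Br at 240° is eclipsed with SH at 240° (2.3). Total 8.0 kcal/mol.

8.0 kcal/mol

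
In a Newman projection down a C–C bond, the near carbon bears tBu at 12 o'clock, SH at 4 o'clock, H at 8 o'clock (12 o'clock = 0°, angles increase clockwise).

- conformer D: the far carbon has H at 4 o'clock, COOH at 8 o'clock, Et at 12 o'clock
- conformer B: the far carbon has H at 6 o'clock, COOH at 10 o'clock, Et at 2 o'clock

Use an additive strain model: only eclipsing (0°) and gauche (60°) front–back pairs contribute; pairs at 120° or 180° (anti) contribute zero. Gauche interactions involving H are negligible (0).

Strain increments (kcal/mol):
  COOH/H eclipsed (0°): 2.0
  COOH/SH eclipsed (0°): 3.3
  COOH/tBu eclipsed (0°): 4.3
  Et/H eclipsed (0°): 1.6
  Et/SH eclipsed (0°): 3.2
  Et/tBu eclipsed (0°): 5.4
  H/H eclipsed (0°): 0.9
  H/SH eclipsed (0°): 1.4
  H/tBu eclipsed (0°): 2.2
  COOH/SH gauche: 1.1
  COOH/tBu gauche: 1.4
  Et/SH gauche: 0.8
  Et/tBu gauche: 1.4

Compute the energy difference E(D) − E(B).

+5.2 kcal/mol

D (eclipsed): tBu(0°)/Et(0°) eclipsed 5.4; SH(120°)/H(120°) eclipsed 1.4; H(240°)/COOH(240°) eclipsed 2.0 → 8.8 kcal/mol.
B (staggered): tBu(0°)/COOH(300°) gauche 1.4; tBu(0°)/Et(60°) gauche 1.4; SH(120°)/Et(60°) gauche 0.8 → 3.6 kcal/mol.
E(D) − E(B) = 8.8 − 3.6 = +5.2 kcal/mol.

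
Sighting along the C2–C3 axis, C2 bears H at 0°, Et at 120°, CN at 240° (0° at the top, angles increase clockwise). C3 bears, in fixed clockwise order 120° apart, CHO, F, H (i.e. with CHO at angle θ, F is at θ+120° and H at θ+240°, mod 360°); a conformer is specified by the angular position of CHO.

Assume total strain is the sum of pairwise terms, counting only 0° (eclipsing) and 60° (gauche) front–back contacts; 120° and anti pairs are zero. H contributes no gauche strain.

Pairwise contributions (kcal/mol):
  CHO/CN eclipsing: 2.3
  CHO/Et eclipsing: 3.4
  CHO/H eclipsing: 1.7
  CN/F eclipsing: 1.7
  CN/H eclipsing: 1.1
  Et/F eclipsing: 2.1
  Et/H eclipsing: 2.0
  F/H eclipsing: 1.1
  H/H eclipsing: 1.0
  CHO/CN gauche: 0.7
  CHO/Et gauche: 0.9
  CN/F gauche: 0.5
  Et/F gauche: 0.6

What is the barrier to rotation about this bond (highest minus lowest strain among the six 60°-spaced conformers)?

4.8 kcal/mol

CHO at 0° (eclipsed): H(0°)/CHO(0°) eclipsed 1.7; Et(120°)/F(120°) eclipsed 2.1; CN(240°)/H(240°) eclipsed 1.1 → 4.9 kcal/mol.
CHO at 60° (staggered): Et(120°)/CHO(60°) gauche 0.9; Et(120°)/F(180°) gauche 0.6; CN(240°)/F(180°) gauche 0.5 → 2.0 kcal/mol.
CHO at 120° (eclipsed): H(0°)/H(0°) eclipsed 1.0; Et(120°)/CHO(120°) eclipsed 3.4; CN(240°)/F(240°) eclipsed 1.7 → 6.1 kcal/mol.
CHO at 180° (staggered): Et(120°)/CHO(180°) gauche 0.9; CN(240°)/CHO(180°) gauche 0.7; CN(240°)/F(300°) gauche 0.5 → 2.1 kcal/mol.
CHO at 240° (eclipsed): H(0°)/F(0°) eclipsed 1.1; Et(120°)/H(120°) eclipsed 2.0; CN(240°)/CHO(240°) eclipsed 2.3 → 5.4 kcal/mol.
CHO at 300° (staggered): Et(120°)/F(60°) gauche 0.6; CN(240°)/CHO(300°) gauche 0.7 → 1.3 kcal/mol.
Max at 120° (6.1 kcal/mol), min at 300° (1.3 kcal/mol); barrier = 4.8 kcal/mol.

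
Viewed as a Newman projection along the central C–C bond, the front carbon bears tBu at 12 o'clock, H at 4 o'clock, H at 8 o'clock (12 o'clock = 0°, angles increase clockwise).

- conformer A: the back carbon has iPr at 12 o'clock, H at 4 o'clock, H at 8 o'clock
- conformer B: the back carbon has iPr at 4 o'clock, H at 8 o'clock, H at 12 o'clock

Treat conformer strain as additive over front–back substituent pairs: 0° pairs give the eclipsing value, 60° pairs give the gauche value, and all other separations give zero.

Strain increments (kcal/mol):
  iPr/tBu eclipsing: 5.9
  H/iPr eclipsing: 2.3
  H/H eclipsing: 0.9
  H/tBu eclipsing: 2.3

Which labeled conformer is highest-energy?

A

A is eclipsed. tBu at 0° is eclipsed with iPr at 0° (5.9); H at 120° is eclipsed with H at 120° (0.9); H at 240° is eclipsed with H at 240° (0.9). Total 7.7 kcal/mol.
B is eclipsed. tBu at 0° is eclipsed with H at 0° (2.3); H at 120° is eclipsed with iPr at 120° (2.3); H at 240° is eclipsed with H at 240° (0.9). Total 5.5 kcal/mol.
A has the highest total (7.7 kcal/mol).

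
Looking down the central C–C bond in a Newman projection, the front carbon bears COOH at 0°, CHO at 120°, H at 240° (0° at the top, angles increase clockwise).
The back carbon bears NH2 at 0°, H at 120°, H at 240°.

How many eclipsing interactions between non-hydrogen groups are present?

1

Non-H eclipsing pairs: COOH(0°)/NH2(0°) — 1 interaction.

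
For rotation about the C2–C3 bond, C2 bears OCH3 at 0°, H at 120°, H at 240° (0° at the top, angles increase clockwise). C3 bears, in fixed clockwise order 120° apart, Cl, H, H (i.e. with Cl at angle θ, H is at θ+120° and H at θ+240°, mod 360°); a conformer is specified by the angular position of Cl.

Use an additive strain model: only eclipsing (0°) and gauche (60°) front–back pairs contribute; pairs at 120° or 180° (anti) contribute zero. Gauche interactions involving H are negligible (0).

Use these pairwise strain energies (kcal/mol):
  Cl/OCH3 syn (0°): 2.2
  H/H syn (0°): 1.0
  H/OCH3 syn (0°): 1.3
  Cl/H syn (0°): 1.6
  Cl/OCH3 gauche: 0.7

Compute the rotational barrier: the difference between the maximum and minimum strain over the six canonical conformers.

4.2 kcal/mol

Cl at 0° (eclipsed): OCH3(0°)/Cl(0°) eclipsed 2.2; H(120°)/H(120°) eclipsed 1.0; H(240°)/H(240°) eclipsed 1.0 → 4.2 kcal/mol.
Cl at 60° (staggered): OCH3(0°)/Cl(60°) gauche 0.7 → 0.7 kcal/mol.
Cl at 120° (eclipsed): OCH3(0°)/H(0°) eclipsed 1.3; H(120°)/Cl(120°) eclipsed 1.6; H(240°)/H(240°) eclipsed 1.0 → 3.9 kcal/mol.
Cl at 180° (staggered): no non-H gauche contacts → 0.0 kcal/mol.
Cl at 240° (eclipsed): OCH3(0°)/H(0°) eclipsed 1.3; H(120°)/H(120°) eclipsed 1.0; H(240°)/Cl(240°) eclipsed 1.6 → 3.9 kcal/mol.
Cl at 300° (staggered): OCH3(0°)/Cl(300°) gauche 0.7 → 0.7 kcal/mol.
Max at 0° (4.2 kcal/mol), min at 180° (0.0 kcal/mol); barrier = 4.2 kcal/mol.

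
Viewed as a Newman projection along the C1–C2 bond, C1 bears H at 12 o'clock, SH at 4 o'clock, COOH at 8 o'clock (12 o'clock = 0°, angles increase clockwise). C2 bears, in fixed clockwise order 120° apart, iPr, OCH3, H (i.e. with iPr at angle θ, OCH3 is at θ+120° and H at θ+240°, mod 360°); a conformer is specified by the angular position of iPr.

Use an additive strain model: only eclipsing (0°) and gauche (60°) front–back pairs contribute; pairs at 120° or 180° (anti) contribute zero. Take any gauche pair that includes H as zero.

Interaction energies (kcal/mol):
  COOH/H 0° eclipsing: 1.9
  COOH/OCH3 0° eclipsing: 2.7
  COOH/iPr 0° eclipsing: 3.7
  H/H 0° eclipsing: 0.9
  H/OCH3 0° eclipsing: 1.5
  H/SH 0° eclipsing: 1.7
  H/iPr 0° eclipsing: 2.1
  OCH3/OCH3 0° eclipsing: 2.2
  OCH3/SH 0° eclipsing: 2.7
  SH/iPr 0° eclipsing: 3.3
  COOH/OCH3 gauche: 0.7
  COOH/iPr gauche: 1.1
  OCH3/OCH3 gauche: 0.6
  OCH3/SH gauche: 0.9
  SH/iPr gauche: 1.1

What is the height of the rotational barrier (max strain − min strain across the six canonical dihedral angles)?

4.9 kcal/mol

iPr at 0° is eclipsed. H at 0° is eclipsed with iPr at 0° (2.1); SH at 120° is eclipsed with OCH3 at 120° (2.7); COOH at 240° is eclipsed with H at 240° (1.9). Total 6.7 kcal/mol.
iPr at 60° is staggered. SH at 120° is gauche with iPr at 60° (1.1); SH at 120° is gauche with OCH3 at 180° (0.9); COOH at 240° is gauche with OCH3 at 180° (0.7). Total 2.7 kcal/mol.
iPr at 120° is eclipsed. H at 0° is eclipsed with H at 0° (0.9); SH at 120° is eclipsed with iPr at 120° (3.3); COOH at 240° is eclipsed with OCH3 at 240° (2.7). Total 6.9 kcal/mol.
iPr at 180° is staggered. SH at 120° is gauche with iPr at 180° (1.1); COOH at 240° is gauche with iPr at 180° (1.1); COOH at 240° is gauche with OCH3 at 300° (0.7). Total 2.9 kcal/mol.
iPr at 240° is eclipsed. H at 0° is eclipsed with OCH3 at 0° (1.5); SH at 120° is eclipsed with H at 120° (1.7); COOH at 240° is eclipsed with iPr at 240° (3.7). Total 6.9 kcal/mol.
iPr at 300° is staggered. SH at 120° is gauche with OCH3 at 60° (0.9); COOH at 240° is gauche with iPr at 300° (1.1). Total 2.0 kcal/mol.
Max at 120° (6.9 kcal/mol), min at 300° (2.0 kcal/mol); barrier = 4.9 kcal/mol.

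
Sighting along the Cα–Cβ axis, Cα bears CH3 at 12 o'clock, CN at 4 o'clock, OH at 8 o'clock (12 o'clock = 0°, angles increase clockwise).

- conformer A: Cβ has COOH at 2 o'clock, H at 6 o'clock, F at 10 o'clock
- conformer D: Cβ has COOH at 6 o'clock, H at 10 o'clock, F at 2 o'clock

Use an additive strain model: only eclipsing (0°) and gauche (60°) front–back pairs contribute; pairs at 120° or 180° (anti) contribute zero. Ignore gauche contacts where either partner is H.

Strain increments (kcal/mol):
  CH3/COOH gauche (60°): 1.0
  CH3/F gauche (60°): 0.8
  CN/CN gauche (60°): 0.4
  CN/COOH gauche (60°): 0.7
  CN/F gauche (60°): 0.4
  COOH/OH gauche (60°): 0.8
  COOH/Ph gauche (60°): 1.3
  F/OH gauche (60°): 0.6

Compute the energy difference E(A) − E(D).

A (staggered): CH3(0°)/COOH(60°) gauche 1.0; CH3(0°)/F(300°) gauche 0.8; CN(120°)/COOH(60°) gauche 0.7; OH(240°)/F(300°) gauche 0.6 → 3.1 kcal/mol.
D (staggered): CH3(0°)/F(60°) gauche 0.8; CN(120°)/COOH(180°) gauche 0.7; CN(120°)/F(60°) gauche 0.4; OH(240°)/COOH(180°) gauche 0.8 → 2.7 kcal/mol.
E(A) − E(D) = 3.1 − 2.7 = +0.4 kcal/mol.

+0.4 kcal/mol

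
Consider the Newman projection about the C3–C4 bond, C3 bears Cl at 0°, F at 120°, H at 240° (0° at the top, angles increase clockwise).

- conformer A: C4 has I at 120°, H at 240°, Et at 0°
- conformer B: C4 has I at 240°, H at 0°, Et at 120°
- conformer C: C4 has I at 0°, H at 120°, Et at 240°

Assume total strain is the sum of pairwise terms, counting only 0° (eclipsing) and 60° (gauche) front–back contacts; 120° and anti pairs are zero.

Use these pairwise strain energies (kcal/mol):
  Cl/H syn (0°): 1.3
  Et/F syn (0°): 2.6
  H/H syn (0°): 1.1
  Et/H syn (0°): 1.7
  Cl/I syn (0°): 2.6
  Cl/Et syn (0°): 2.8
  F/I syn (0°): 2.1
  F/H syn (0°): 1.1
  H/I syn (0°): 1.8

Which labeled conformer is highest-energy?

A

A (eclipsed): Cl–Et eclipsed, F–I eclipsed, H–H eclipsed; 2.8 + 2.1 + 1.1 = 6.0 kcal/mol.
B (eclipsed): Cl–H eclipsed, F–Et eclipsed, H–I eclipsed; 1.3 + 2.6 + 1.8 = 5.7 kcal/mol.
C (eclipsed): Cl–I eclipsed, F–H eclipsed, H–Et eclipsed; 2.6 + 1.1 + 1.7 = 5.4 kcal/mol.
A has the highest total (6.0 kcal/mol).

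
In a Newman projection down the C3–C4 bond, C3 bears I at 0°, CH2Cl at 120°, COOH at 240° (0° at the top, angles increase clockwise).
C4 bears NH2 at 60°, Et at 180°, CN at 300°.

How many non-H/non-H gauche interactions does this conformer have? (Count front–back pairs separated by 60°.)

6

Non-H gauche pairs: I(0°)/NH2(60°); I(0°)/CN(300°); CH2Cl(120°)/NH2(60°); CH2Cl(120°)/Et(180°); COOH(240°)/Et(180°); COOH(240°)/CN(300°) — 6 interactions.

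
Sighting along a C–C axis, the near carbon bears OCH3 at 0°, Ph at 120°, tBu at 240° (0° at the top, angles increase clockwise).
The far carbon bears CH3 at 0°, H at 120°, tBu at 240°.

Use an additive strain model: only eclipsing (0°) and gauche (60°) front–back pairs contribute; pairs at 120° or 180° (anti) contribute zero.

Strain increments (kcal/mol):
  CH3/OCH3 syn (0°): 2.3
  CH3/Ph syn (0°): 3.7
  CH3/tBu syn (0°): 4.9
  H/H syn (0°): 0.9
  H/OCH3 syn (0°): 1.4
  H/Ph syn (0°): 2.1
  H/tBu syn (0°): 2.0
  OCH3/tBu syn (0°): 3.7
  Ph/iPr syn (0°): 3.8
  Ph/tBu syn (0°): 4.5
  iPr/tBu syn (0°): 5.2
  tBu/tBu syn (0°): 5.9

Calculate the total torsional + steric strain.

10.3 kcal/mol

This conformer is eclipsed. OCH3 at 0° is eclipsed with CH3 at 0° (2.3); Ph at 120° is eclipsed with H at 120° (2.1); tBu at 240° is eclipsed with tBu at 240° (5.9). Total 10.3 kcal/mol.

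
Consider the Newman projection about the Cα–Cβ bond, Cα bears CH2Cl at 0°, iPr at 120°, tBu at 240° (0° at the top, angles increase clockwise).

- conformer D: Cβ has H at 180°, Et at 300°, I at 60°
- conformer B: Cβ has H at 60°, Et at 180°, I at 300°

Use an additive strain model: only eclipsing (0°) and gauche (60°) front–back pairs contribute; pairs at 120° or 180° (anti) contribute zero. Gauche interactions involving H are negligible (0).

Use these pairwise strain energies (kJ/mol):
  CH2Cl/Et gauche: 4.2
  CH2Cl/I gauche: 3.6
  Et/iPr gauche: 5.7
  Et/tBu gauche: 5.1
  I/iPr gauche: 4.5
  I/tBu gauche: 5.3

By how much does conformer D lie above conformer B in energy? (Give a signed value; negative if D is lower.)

-2.3 kJ/mol

D (staggered): CH2Cl–Et gauche, CH2Cl–I gauche, iPr–I gauche, tBu–Et gauche; 4.2 + 3.6 + 4.5 + 5.1 = 17.4 kJ/mol.
B (staggered): CH2Cl–I gauche, iPr–Et gauche, tBu–Et gauche, tBu–I gauche; 3.6 + 5.7 + 5.1 + 5.3 = 19.7 kJ/mol.
E(D) − E(B) = 17.4 − 19.7 = -2.3 kJ/mol.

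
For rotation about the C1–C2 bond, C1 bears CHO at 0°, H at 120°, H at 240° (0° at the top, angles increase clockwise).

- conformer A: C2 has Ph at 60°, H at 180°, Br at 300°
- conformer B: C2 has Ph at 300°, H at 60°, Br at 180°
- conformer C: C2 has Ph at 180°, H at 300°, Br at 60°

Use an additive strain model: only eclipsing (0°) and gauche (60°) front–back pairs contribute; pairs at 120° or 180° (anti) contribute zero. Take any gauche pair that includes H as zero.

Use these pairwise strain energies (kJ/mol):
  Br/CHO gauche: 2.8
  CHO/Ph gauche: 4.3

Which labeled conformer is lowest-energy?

C

A (staggered): CHO–Ph gauche, CHO–Br gauche; 4.3 + 2.8 = 7.1 kJ/mol.
B (staggered): CHO–Ph gauche; 4.3 = 4.3 kJ/mol.
C (staggered): CHO–Br gauche; 2.8 = 2.8 kJ/mol.
C has the lowest total (2.8 kJ/mol).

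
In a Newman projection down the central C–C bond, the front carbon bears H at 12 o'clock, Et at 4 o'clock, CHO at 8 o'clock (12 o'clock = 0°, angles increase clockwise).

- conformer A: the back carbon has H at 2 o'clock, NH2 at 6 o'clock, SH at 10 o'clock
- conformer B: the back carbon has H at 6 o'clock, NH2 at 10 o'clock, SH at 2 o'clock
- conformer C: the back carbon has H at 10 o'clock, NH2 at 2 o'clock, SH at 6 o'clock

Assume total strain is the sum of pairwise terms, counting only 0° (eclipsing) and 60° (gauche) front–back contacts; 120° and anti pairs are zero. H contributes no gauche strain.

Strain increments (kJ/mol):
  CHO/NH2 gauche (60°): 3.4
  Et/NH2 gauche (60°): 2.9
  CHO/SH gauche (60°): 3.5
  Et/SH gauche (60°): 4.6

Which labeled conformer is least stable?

C

A (staggered): Et(120°)/NH2(180°) gauche 2.9; CHO(240°)/NH2(180°) gauche 3.4; CHO(240°)/SH(300°) gauche 3.5 → 9.8 kJ/mol.
B (staggered): Et(120°)/SH(60°) gauche 4.6; CHO(240°)/NH2(300°) gauche 3.4 → 8.0 kJ/mol.
C (staggered): Et(120°)/NH2(60°) gauche 2.9; Et(120°)/SH(180°) gauche 4.6; CHO(240°)/SH(180°) gauche 3.5 → 11.0 kJ/mol.
C has the highest total (11.0 kJ/mol).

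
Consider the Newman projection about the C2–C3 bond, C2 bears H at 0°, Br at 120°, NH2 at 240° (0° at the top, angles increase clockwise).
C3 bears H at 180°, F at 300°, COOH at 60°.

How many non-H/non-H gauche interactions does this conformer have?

2

Non-H gauche pairs: Br(120°)/COOH(60°); NH2(240°)/F(300°) — 2 interactions.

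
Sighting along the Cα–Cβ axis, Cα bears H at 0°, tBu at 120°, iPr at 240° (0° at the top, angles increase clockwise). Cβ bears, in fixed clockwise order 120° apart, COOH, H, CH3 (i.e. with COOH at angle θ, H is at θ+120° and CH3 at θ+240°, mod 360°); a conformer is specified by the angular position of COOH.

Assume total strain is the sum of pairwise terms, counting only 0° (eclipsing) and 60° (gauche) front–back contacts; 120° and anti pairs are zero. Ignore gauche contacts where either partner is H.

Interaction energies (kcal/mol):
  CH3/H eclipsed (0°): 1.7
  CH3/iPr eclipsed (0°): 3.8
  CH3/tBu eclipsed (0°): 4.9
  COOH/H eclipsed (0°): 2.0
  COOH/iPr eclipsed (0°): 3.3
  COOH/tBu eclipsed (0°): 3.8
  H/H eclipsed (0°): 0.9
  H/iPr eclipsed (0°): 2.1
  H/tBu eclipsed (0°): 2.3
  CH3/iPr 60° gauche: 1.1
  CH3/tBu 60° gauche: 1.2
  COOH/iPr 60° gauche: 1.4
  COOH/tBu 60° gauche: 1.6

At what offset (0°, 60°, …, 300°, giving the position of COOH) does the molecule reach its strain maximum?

240°

COOH at 0° (eclipsed): H(0°)/COOH(0°) eclipsed 2.0; tBu(120°)/H(120°) eclipsed 2.3; iPr(240°)/CH3(240°) eclipsed 3.8 → 8.1 kcal/mol.
COOH at 60° (staggered): tBu(120°)/COOH(60°) gauche 1.6; iPr(240°)/CH3(300°) gauche 1.1 → 2.7 kcal/mol.
COOH at 120° (eclipsed): H(0°)/CH3(0°) eclipsed 1.7; tBu(120°)/COOH(120°) eclipsed 3.8; iPr(240°)/H(240°) eclipsed 2.1 → 7.6 kcal/mol.
COOH at 180° (staggered): tBu(120°)/COOH(180°) gauche 1.6; tBu(120°)/CH3(60°) gauche 1.2; iPr(240°)/COOH(180°) gauche 1.4 → 4.2 kcal/mol.
COOH at 240° (eclipsed): H(0°)/H(0°) eclipsed 0.9; tBu(120°)/CH3(120°) eclipsed 4.9; iPr(240°)/COOH(240°) eclipsed 3.3 → 9.1 kcal/mol.
COOH at 300° (staggered): tBu(120°)/CH3(180°) gauche 1.2; iPr(240°)/COOH(300°) gauche 1.4; iPr(240°)/CH3(180°) gauche 1.1 → 3.7 kcal/mol.
The maximum (9.1 kcal/mol) occurs with COOH at 240°.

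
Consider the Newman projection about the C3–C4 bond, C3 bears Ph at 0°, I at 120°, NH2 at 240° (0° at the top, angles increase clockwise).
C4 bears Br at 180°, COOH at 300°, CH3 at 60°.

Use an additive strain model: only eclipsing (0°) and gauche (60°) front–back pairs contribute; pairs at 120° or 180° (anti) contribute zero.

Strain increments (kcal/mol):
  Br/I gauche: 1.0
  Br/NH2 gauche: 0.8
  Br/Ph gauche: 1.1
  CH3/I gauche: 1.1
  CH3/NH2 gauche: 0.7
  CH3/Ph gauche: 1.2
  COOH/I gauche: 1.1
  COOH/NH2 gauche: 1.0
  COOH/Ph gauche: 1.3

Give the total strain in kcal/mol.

This conformer is staggered. Ph at 0° is gauche with COOH at 300° (1.3); Ph at 0° is gauche with CH3 at 60° (1.2); I at 120° is gauche with Br at 180° (1.0); I at 120° is gauche with CH3 at 60° (1.1); NH2 at 240° is gauche with Br at 180° (0.8); NH2 at 240° is gauche with COOH at 300° (1.0). Total 6.4 kcal/mol.

6.4 kcal/mol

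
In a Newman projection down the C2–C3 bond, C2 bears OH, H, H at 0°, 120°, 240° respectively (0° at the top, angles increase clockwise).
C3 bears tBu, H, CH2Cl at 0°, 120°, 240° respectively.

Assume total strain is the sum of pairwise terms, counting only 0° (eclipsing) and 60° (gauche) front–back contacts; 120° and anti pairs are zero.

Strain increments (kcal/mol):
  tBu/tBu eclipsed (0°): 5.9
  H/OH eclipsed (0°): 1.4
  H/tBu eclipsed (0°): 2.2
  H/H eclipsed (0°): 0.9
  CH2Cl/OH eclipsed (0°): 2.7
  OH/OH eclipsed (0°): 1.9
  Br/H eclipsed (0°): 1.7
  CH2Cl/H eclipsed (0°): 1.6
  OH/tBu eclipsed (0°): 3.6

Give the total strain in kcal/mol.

This conformer (eclipsed): OH–tBu eclipsed, H–H eclipsed, H–CH2Cl eclipsed; 3.6 + 0.9 + 1.6 = 6.1 kcal/mol.

6.1 kcal/mol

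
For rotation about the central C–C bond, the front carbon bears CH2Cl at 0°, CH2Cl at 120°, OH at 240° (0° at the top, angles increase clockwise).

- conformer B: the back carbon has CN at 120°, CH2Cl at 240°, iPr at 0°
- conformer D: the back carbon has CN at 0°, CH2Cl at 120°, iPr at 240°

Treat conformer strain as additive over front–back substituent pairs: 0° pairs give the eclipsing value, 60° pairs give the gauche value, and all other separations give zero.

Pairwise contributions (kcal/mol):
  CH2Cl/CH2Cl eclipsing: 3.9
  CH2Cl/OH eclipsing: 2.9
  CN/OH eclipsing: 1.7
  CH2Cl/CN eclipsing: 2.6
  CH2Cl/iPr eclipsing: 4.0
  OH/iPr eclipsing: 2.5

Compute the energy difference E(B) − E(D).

+0.5 kcal/mol

B (eclipsed): CH2Cl–iPr eclipsed, CH2Cl–CN eclipsed, OH–CH2Cl eclipsed; 4.0 + 2.6 + 2.9 = 9.5 kcal/mol.
D (eclipsed): CH2Cl–CN eclipsed, CH2Cl–CH2Cl eclipsed, OH–iPr eclipsed; 2.6 + 3.9 + 2.5 = 9.0 kcal/mol.
E(B) − E(D) = 9.5 − 9.0 = +0.5 kcal/mol.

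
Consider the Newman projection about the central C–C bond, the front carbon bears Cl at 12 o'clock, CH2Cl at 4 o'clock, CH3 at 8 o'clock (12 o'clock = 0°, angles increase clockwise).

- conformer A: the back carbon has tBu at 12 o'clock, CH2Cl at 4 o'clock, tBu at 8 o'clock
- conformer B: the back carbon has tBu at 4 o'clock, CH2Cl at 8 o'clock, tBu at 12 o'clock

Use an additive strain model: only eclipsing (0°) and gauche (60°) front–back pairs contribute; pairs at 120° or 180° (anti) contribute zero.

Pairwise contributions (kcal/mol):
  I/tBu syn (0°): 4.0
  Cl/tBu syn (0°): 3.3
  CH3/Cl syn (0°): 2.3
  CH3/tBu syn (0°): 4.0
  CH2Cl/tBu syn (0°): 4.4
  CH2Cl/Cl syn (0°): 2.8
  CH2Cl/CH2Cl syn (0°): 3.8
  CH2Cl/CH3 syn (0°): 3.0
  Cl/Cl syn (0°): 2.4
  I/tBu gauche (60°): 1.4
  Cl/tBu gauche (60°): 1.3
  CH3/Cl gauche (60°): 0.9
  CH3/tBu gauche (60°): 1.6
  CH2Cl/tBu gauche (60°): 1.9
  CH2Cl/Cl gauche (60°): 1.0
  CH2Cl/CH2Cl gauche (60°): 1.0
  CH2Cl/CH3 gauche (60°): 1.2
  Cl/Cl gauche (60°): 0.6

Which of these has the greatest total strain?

A

A (eclipsed): Cl–tBu eclipsed, CH2Cl–CH2Cl eclipsed, CH3–tBu eclipsed; 3.3 + 3.8 + 4.0 = 11.1 kcal/mol.
B (eclipsed): Cl–tBu eclipsed, CH2Cl–tBu eclipsed, CH3–CH2Cl eclipsed; 3.3 + 4.4 + 3.0 = 10.7 kcal/mol.
A has the highest total (11.1 kcal/mol).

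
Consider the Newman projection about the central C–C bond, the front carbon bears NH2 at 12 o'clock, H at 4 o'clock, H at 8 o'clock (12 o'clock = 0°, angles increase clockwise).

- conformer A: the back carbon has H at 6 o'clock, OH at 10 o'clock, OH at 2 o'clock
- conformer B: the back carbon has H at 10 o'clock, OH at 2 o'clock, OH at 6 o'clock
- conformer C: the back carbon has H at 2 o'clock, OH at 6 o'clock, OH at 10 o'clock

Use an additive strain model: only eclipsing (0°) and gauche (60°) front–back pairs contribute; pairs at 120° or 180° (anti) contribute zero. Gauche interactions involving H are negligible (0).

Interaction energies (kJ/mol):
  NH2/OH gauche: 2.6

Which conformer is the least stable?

A

A (staggered): NH2(0°)/OH(300°) gauche 2.6; NH2(0°)/OH(60°) gauche 2.6 → 5.2 kJ/mol.
B (staggered): NH2(0°)/OH(60°) gauche 2.6 → 2.6 kJ/mol.
C (staggered): NH2(0°)/OH(300°) gauche 2.6 → 2.6 kJ/mol.
A has the highest total (5.2 kJ/mol).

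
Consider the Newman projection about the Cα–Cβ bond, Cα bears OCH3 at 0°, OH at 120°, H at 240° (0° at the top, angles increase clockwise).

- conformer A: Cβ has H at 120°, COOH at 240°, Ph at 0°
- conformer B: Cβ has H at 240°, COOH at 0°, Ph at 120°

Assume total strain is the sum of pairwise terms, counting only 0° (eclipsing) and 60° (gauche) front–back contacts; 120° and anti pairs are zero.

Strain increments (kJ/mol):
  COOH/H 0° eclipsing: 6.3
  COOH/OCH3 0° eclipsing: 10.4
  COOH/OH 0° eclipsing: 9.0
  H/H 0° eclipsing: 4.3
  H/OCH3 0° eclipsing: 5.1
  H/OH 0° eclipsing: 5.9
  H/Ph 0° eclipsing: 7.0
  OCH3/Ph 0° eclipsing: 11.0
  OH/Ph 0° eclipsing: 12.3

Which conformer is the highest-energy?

A is eclipsed. OCH3 at 0° is eclipsed with Ph at 0° (11.0); OH at 120° is eclipsed with H at 120° (5.9); H at 240° is eclipsed with COOH at 240° (6.3). Total 23.2 kJ/mol.
B is eclipsed. OCH3 at 0° is eclipsed with COOH at 0° (10.4); OH at 120° is eclipsed with Ph at 120° (12.3); H at 240° is eclipsed with H at 240° (4.3). Total 27.0 kJ/mol.
B has the highest total (27.0 kJ/mol).

B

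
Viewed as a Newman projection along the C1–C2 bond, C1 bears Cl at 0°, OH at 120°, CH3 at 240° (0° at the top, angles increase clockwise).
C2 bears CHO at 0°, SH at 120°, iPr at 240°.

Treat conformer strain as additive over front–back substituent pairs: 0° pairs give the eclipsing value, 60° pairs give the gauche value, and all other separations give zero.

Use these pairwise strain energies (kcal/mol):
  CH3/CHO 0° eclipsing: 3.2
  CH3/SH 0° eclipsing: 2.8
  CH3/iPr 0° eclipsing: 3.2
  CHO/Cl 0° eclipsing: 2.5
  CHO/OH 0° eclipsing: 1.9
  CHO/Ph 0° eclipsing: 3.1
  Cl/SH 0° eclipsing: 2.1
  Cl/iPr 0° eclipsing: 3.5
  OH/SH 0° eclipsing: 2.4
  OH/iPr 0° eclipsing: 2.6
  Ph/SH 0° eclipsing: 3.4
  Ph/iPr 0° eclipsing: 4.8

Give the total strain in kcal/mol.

8.1 kcal/mol

This conformer is eclipsed. Cl at 0° is eclipsed with CHO at 0° (2.5); OH at 120° is eclipsed with SH at 120° (2.4); CH3 at 240° is eclipsed with iPr at 240° (3.2). Total 8.1 kcal/mol.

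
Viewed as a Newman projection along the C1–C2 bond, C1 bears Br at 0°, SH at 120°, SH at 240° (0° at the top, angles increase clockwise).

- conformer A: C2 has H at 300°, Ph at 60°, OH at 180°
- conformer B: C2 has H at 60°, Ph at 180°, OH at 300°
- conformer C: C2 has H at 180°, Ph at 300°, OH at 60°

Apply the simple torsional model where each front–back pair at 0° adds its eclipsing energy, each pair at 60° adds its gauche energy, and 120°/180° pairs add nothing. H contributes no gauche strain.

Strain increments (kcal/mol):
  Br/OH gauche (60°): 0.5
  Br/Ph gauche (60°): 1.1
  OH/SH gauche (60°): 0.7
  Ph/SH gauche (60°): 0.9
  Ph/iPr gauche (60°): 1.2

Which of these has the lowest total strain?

B

A (staggered): Br–Ph gauche, SH–Ph gauche, SH–OH gauche, SH–OH gauche; 1.1 + 0.9 + 0.7 + 0.7 = 3.4 kcal/mol.
B (staggered): Br–OH gauche, SH–Ph gauche, SH–Ph gauche, SH–OH gauche; 0.5 + 0.9 + 0.9 + 0.7 = 3.0 kcal/mol.
C (staggered): Br–Ph gauche, Br–OH gauche, SH–OH gauche, SH–Ph gauche; 1.1 + 0.5 + 0.7 + 0.9 = 3.2 kcal/mol.
B has the lowest total (3.0 kcal/mol).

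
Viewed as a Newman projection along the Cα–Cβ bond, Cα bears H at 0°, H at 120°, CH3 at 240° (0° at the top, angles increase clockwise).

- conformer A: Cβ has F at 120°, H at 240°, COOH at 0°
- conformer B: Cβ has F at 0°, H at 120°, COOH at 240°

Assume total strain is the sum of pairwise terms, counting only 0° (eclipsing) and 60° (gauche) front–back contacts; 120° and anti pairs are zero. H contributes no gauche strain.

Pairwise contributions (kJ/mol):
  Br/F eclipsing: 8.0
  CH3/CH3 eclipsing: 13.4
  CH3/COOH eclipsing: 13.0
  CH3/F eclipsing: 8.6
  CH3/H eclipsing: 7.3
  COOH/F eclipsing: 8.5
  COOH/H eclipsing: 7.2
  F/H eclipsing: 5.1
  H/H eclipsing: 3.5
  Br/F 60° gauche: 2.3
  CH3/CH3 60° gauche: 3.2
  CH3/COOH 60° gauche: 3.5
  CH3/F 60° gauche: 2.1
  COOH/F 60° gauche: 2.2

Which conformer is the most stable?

A

A (eclipsed): H–COOH eclipsed, H–F eclipsed, CH3–H eclipsed; 7.2 + 5.1 + 7.3 = 19.6 kJ/mol.
B (eclipsed): H–F eclipsed, H–H eclipsed, CH3–COOH eclipsed; 5.1 + 3.5 + 13.0 = 21.6 kJ/mol.
A has the lowest total (19.6 kJ/mol).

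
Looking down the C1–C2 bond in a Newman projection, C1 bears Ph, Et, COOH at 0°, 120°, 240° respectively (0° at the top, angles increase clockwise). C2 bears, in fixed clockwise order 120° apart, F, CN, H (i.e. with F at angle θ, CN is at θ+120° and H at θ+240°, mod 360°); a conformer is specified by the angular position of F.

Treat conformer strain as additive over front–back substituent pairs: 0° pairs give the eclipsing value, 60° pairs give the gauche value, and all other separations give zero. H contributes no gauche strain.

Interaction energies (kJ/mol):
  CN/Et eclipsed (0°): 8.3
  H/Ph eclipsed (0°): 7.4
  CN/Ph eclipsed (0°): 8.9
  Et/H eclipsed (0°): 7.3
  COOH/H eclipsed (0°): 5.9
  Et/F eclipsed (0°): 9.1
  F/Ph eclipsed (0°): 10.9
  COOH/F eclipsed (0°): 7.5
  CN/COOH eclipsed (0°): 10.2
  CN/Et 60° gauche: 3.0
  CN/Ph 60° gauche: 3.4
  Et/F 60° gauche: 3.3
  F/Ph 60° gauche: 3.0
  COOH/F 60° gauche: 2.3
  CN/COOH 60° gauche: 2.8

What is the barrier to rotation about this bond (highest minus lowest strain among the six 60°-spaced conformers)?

F at 0° (eclipsed): Ph(0°)/F(0°) eclipsed 10.9; Et(120°)/CN(120°) eclipsed 8.3; COOH(240°)/H(240°) eclipsed 5.9 → 25.1 kJ/mol.
F at 60° (staggered): Ph(0°)/F(60°) gauche 3.0; Et(120°)/F(60°) gauche 3.3; Et(120°)/CN(180°) gauche 3.0; COOH(240°)/CN(180°) gauche 2.8 → 12.1 kJ/mol.
F at 120° (eclipsed): Ph(0°)/H(0°) eclipsed 7.4; Et(120°)/F(120°) eclipsed 9.1; COOH(240°)/CN(240°) eclipsed 10.2 → 26.7 kJ/mol.
F at 180° (staggered): Ph(0°)/CN(300°) gauche 3.4; Et(120°)/F(180°) gauche 3.3; COOH(240°)/F(180°) gauche 2.3; COOH(240°)/CN(300°) gauche 2.8 → 11.8 kJ/mol.
F at 240° (eclipsed): Ph(0°)/CN(0°) eclipsed 8.9; Et(120°)/H(120°) eclipsed 7.3; COOH(240°)/F(240°) eclipsed 7.5 → 23.7 kJ/mol.
F at 300° (staggered): Ph(0°)/F(300°) gauche 3.0; Ph(0°)/CN(60°) gauche 3.4; Et(120°)/CN(60°) gauche 3.0; COOH(240°)/F(300°) gauche 2.3 → 11.7 kJ/mol.
Max at 120° (26.7 kJ/mol), min at 300° (11.7 kJ/mol); barrier = 15.0 kJ/mol.

15.0 kJ/mol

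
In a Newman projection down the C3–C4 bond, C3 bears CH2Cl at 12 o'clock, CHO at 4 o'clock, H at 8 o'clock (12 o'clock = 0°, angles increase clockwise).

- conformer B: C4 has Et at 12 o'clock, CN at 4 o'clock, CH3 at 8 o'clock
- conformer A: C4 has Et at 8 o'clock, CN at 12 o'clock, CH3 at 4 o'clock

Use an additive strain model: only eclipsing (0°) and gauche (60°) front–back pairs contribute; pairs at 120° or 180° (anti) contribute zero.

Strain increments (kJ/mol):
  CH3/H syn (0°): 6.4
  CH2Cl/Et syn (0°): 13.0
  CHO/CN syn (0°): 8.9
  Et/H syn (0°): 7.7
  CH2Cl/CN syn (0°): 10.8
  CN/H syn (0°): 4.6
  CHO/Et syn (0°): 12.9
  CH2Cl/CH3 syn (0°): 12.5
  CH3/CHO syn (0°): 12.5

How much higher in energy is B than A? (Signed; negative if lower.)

B is eclipsed. CH2Cl at 0° is eclipsed with Et at 0° (13.0); CHO at 120° is eclipsed with CN at 120° (8.9); H at 240° is eclipsed with CH3 at 240° (6.4). Total 28.3 kJ/mol.
A is eclipsed. CH2Cl at 0° is eclipsed with CN at 0° (10.8); CHO at 120° is eclipsed with CH3 at 120° (12.5); H at 240° is eclipsed with Et at 240° (7.7). Total 31.0 kJ/mol.
E(B) − E(A) = 28.3 − 31.0 = -2.7 kJ/mol.

-2.7 kJ/mol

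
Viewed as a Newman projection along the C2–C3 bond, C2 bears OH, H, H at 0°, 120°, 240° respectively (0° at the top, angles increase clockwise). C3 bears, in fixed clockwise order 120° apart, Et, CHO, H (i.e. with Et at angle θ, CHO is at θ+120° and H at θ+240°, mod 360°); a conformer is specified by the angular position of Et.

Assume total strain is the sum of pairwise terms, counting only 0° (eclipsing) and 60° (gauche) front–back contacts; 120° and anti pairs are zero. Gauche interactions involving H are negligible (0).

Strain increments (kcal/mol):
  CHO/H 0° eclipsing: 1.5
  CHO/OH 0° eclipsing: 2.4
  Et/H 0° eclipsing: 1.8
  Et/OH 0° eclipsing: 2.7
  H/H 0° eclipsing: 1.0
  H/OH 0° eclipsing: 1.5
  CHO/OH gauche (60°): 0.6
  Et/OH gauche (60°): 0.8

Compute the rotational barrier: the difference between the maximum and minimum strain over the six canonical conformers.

4.6 kcal/mol

Et at 0° (eclipsed): OH–Et eclipsed, H–CHO eclipsed, H–H eclipsed; 2.7 + 1.5 + 1.0 = 5.2 kcal/mol.
Et at 60° (staggered): OH–Et gauche; 0.8 = 0.8 kcal/mol.
Et at 120° (eclipsed): OH–H eclipsed, H–Et eclipsed, H–CHO eclipsed; 1.5 + 1.8 + 1.5 = 4.8 kcal/mol.
Et at 180° (staggered): OH–CHO gauche; 0.6 = 0.6 kcal/mol.
Et at 240° (eclipsed): OH–CHO eclipsed, H–H eclipsed, H–Et eclipsed; 2.4 + 1.0 + 1.8 = 5.2 kcal/mol.
Et at 300° (staggered): OH–Et gauche, OH–CHO gauche; 0.8 + 0.6 = 1.4 kcal/mol.
Max at 0° (5.2 kcal/mol), min at 180° (0.6 kcal/mol); barrier = 4.6 kcal/mol.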